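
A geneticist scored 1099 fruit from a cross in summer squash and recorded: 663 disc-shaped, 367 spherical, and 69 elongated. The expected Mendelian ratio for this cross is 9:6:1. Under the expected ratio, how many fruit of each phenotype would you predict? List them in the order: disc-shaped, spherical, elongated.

Under the 9:6:1 hypothesis (Σ ratio = 16, N = 1099):
  disc-shaped: 1099 × 9/16 = 618.1875
  spherical: 1099 × 6/16 = 412.125
  elongated: 1099 × 1/16 = 68.6875

618.1875, 412.125, 68.6875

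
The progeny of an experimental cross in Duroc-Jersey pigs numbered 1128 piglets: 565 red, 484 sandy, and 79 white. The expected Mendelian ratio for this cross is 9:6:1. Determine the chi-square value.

Total ratio parts = 16. Expected numbers out of 1128:
  red: 1128 × 9/16 = 634.5
  sandy: 1128 × 6/16 = 423
  white: 1128 × 1/16 = 70.5
χ² = Σ (O − E)² / E
  red: (565 − 634.5)² / 634.5 = 7.6127
  sandy: (484 − 423)² / 423 = 8.7967
  white: (79 − 70.5)² / 70.5 = 1.0248
χ² = 7.6127 + 8.7967 + 1.0248 = 17.4342 ≈ 17.434

17.434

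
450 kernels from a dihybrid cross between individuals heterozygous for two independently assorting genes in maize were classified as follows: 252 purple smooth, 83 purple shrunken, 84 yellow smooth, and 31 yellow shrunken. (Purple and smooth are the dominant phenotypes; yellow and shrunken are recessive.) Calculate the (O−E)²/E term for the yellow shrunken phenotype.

0.294

A dihybrid F₂ with independent assortment and complete dominance at both loci gives a 9:3:3:1 phenotypic ratio.
Expected counts for N = 450 under a 9:3:3:1 ratio (total parts = 16):
  purple smooth: 450 × 9/16 = 253.125
  purple shrunken: 450 × 3/16 = 84.375
  yellow smooth: 450 × 3/16 = 84.375
  yellow shrunken: 450 × 1/16 = 28.125
Contribution of yellow shrunken: (31 − 28.125)² / 28.125 = 0.2939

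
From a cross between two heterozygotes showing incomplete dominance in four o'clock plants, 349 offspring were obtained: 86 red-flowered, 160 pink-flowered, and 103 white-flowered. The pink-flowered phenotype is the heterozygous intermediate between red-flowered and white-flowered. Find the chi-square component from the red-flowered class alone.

With incomplete dominance, a heterozygote × heterozygote cross gives a 1:2:1 phenotypic ratio.
Total ratio parts = 4. Expected numbers out of 349:
  red-flowered: 349 × 1/4 = 87.25
  pink-flowered: 349 × 2/4 = 174.5
  white-flowered: 349 × 1/4 = 87.25
Contribution of red-flowered: (86 − 87.25)² / 87.25 = 0.0179

0.018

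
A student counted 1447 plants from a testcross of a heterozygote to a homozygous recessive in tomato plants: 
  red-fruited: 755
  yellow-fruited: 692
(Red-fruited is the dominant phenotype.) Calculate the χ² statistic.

2.743

A testcross of a heterozygote (Aa × aa) gives a 1:1 phenotypic ratio.
Expected counts for N = 1447 under a 1:1 ratio (total parts = 2):
  red-fruited: 1447 × 1/2 = 723.5
  yellow-fruited: 1447 × 1/2 = 723.5
χ² = Σ (O − E)² / E
  red-fruited: (755 − 723.5)² / 723.5 = 1.3715
  yellow-fruited: (692 − 723.5)² / 723.5 = 1.3715
χ² = 1.3715 + 1.3715 = 2.743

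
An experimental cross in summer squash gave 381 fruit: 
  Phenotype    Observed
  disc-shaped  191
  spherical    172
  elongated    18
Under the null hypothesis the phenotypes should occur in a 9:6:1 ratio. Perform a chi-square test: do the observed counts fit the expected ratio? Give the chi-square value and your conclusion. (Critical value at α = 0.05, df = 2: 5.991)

Expected counts for N = 381 under a 9:6:1 ratio (total parts = 16):
  disc-shaped: 381 × 9/16 = 214.3125
  spherical: 381 × 6/16 = 142.875
  elongated: 381 × 1/16 = 23.8125
χ² = Σ (O − E)² / E
  disc-shaped: (191 − 214.3125)² / 214.3125 = 2.5359
  spherical: (172 − 142.875)² / 142.875 = 5.9371
  elongated: (18 − 23.8125)² / 23.8125 = 1.4188
χ² = 2.5359 + 5.9371 + 1.4188 = 9.8918 ≈ 9.892
Degrees of freedom = 3 − 1 = 2; critical value at α = 0.05 is 5.991.
Since 9.892 > 5.991, we reject the null hypothesis — the data do not fit the 9:6:1 ratio.

9.892; not consistent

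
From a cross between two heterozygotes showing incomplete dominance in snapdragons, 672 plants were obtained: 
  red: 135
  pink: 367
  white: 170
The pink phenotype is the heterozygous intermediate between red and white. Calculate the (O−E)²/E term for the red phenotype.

With incomplete dominance, a heterozygote × heterozygote cross gives a 1:2:1 phenotypic ratio.
Expected counts for N = 672 under a 1:2:1 ratio (total parts = 4):
  red: 672 × 1/4 = 168
  pink: 672 × 2/4 = 336
  white: 672 × 1/4 = 168
Contribution of red: (135 − 168)² / 168 = 6.4821

6.482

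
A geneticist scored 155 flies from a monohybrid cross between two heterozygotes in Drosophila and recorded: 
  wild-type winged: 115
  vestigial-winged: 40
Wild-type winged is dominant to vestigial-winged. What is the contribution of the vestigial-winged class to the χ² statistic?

0.040

For a monohybrid cross between heterozygotes with complete dominance, the expected phenotypic ratio is 3:1.
The 3:1 ratio has 4 parts, so with N = 155 the expected counts are:
  wild-type winged: 155 × 3/4 = 116.25
  vestigial-winged: 155 × 1/4 = 38.75
Contribution of vestigial-winged: (40 − 38.75)² / 38.75 = 0.0403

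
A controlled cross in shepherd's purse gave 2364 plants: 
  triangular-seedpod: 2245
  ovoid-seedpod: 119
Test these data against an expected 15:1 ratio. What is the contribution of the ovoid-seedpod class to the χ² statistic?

5.594

Total ratio parts = 16. Expected numbers out of 2364:
  triangular-seedpod: 2364 × 15/16 = 2216.25
  ovoid-seedpod: 2364 × 1/16 = 147.75
Contribution of ovoid-seedpod: (119 − 147.75)² / 147.75 = 5.5943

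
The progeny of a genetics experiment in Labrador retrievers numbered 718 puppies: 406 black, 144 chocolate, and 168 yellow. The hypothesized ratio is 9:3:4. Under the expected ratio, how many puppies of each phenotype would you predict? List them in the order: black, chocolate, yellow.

Under the 9:3:4 hypothesis (Σ ratio = 16, N = 718):
  black: 718 × 9/16 = 403.875
  chocolate: 718 × 3/16 = 134.625
  yellow: 718 × 4/16 = 179.5

403.875, 134.625, 179.5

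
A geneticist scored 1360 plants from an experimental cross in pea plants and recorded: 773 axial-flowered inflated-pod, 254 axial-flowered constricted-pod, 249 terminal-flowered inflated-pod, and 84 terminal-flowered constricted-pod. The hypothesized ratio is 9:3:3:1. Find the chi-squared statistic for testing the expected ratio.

The 9:3:3:1 ratio has 16 parts, so with N = 1360 the expected counts are:
  axial-flowered inflated-pod: 1360 × 9/16 = 765
  axial-flowered constricted-pod: 1360 × 3/16 = 255
  terminal-flowered inflated-pod: 1360 × 3/16 = 255
  terminal-flowered constricted-pod: 1360 × 1/16 = 85
χ² = Σ (O − E)² / E
  axial-flowered inflated-pod: (773 − 765)² / 765 = 0.0837
  axial-flowered constricted-pod: (254 − 255)² / 255 = 0.0039
  terminal-flowered inflated-pod: (249 − 255)² / 255 = 0.1412
  terminal-flowered constricted-pod: (84 − 85)² / 85 = 0.0118
χ² = 0.0837 + 0.0039 + 0.1412 + 0.0118 = 0.2406 ≈ 0.241

0.241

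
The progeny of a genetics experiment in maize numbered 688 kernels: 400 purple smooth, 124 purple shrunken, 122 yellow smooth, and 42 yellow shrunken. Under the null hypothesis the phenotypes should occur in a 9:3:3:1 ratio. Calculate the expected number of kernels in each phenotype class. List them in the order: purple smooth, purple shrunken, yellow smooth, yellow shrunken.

387, 129, 129, 43

The 9:3:3:1 ratio has 16 parts, so with N = 688 the expected counts are:
  purple smooth: 688 × 9/16 = 387
  purple shrunken: 688 × 3/16 = 129
  yellow smooth: 688 × 3/16 = 129
  yellow shrunken: 688 × 1/16 = 43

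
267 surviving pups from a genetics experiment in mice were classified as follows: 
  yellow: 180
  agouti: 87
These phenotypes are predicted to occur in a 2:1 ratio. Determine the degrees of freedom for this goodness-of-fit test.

A goodness-of-fit test with 2 phenotype classes has df = 2 − 1 = 1.

1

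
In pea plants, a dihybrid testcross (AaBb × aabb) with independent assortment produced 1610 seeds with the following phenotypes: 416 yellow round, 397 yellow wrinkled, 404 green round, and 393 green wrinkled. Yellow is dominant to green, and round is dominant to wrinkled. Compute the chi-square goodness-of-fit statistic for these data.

0.758

A dihybrid testcross with independent assortment gives a 1:1:1:1 ratio.
Total ratio parts = 4. Expected numbers out of 1610:
  yellow round: 1610 × 1/4 = 402.5
  yellow wrinkled: 1610 × 1/4 = 402.5
  green round: 1610 × 1/4 = 402.5
  green wrinkled: 1610 × 1/4 = 402.5
χ² = Σ (O − E)² / E
  yellow round: (416 − 402.5)² / 402.5 = 0.4528
  yellow wrinkled: (397 − 402.5)² / 402.5 = 0.0752
  green round: (404 − 402.5)² / 402.5 = 0.0056
  green wrinkled: (393 − 402.5)² / 402.5 = 0.2242
χ² = 0.4528 + 0.0752 + 0.0056 + 0.2242 = 0.7578 ≈ 0.758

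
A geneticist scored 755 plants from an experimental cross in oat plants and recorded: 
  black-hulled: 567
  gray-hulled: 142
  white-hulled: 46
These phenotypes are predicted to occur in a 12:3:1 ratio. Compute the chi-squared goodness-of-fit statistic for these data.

0.032

Under the 12:3:1 hypothesis (Σ ratio = 16, N = 755):
  black-hulled: 755 × 12/16 = 566.25
  gray-hulled: 755 × 3/16 = 141.5625
  white-hulled: 755 × 1/16 = 47.1875
χ² = Σ (O − E)² / E
  black-hulled: (567 − 566.25)² / 566.25 = 0.0010
  gray-hulled: (142 − 141.5625)² / 141.5625 = 0.0014
  white-hulled: (46 − 47.1875)² / 47.1875 = 0.0299
χ² = 0.0010 + 0.0014 + 0.0299 = 0.0323 ≈ 0.032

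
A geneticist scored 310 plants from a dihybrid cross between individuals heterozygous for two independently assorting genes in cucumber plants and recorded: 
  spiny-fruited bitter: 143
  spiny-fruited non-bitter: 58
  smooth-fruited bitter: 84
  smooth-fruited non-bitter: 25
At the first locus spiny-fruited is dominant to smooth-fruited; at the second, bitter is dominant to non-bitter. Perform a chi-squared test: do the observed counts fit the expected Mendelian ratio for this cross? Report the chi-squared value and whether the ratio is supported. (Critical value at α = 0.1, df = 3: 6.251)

A dihybrid F₂ with independent assortment and complete dominance at both loci gives a 9:3:3:1 phenotypic ratio.
Total ratio parts = 16. Expected numbers out of 310:
  spiny-fruited bitter: 310 × 9/16 = 174.375
  spiny-fruited non-bitter: 310 × 3/16 = 58.125
  smooth-fruited bitter: 310 × 3/16 = 58.125
  smooth-fruited non-bitter: 310 × 1/16 = 19.375
χ² = Σ (O − E)² / E
  spiny-fruited bitter: (143 − 174.375)² / 174.375 = 5.6453
  spiny-fruited non-bitter: (58 − 58.125)² / 58.125 = 0.0003
  smooth-fruited bitter: (84 − 58.125)² / 58.125 = 11.5185
  smooth-fruited non-bitter: (25 − 19.375)² / 19.375 = 1.6331
χ² = 5.6453 + 0.0003 + 11.5185 + 1.6331 = 18.7972 ≈ 18.797
Degrees of freedom = 4 − 1 = 3; critical value at α = 0.1 is 6.251.
Since 18.797 > 6.251, we reject the null hypothesis — the data do not fit the 9:3:3:1 ratio.

18.797; not consistent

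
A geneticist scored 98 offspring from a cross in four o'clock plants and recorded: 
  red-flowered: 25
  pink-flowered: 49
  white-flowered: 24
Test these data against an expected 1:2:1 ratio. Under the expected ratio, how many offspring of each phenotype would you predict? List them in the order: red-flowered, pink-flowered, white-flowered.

Expected counts for N = 98 under a 1:2:1 ratio (total parts = 4):
  red-flowered: 98 × 1/4 = 24.5
  pink-flowered: 98 × 2/4 = 49
  white-flowered: 98 × 1/4 = 24.5

24.5, 49, 24.5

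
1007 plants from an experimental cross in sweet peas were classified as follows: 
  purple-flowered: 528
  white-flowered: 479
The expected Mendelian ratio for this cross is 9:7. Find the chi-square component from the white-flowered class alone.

3.354

Total ratio parts = 16. Expected numbers out of 1007:
  purple-flowered: 1007 × 9/16 = 566.4375
  white-flowered: 1007 × 7/16 = 440.5625
Contribution of white-flowered: (479 − 440.5625)² / 440.5625 = 3.3535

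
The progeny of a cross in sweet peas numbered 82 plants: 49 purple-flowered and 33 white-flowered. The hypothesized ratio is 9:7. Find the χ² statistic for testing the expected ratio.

0.410

Under the 9:7 hypothesis (Σ ratio = 16, N = 82):
  purple-flowered: 82 × 9/16 = 46.125
  white-flowered: 82 × 7/16 = 35.875
χ² = Σ (O − E)² / E
  purple-flowered: (49 − 46.125)² / 46.125 = 0.1792
  white-flowered: (33 − 35.875)² / 35.875 = 0.2304
χ² = 0.1792 + 0.2304 = 0.4096 ≈ 0.410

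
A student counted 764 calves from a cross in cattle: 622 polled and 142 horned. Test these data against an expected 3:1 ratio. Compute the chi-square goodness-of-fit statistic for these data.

16.761

Under the 3:1 hypothesis (Σ ratio = 4, N = 764):
  polled: 764 × 3/4 = 573
  horned: 764 × 1/4 = 191
χ² = Σ (O − E)² / E
  polled: (622 − 573)² / 573 = 4.1902
  horned: (142 − 191)² / 191 = 12.5707
χ² = 4.1902 + 12.5707 = 16.7609 ≈ 16.761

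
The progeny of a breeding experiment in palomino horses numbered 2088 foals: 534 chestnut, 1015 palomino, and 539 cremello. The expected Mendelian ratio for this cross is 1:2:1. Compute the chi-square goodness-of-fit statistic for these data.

1.635

The 1:2:1 ratio has 4 parts, so with N = 2088 the expected counts are:
  chestnut: 2088 × 1/4 = 522
  palomino: 2088 × 2/4 = 1044
  cremello: 2088 × 1/4 = 522
χ² = Σ (O − E)² / E
  chestnut: (534 − 522)² / 522 = 0.2759
  palomino: (1015 − 1044)² / 1044 = 0.8056
  cremello: (539 − 522)² / 522 = 0.5536
χ² = 0.2759 + 0.8056 + 0.5536 = 1.6351 ≈ 1.635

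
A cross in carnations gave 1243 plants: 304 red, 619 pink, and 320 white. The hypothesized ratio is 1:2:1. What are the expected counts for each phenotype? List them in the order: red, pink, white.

310.75, 621.5, 310.75

Total ratio parts = 4. Expected numbers out of 1243:
  red: 1243 × 1/4 = 310.75
  pink: 1243 × 2/4 = 621.5
  white: 1243 × 1/4 = 310.75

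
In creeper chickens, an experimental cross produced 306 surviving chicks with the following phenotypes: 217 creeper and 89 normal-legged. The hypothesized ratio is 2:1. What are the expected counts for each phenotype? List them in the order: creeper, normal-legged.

Expected counts for N = 306 under a 2:1 ratio (total parts = 3):
  creeper: 306 × 2/3 = 204
  normal-legged: 306 × 1/3 = 102

204, 102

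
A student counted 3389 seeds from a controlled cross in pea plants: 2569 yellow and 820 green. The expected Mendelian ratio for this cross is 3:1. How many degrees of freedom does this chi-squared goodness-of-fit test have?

1

A goodness-of-fit test with 2 phenotype classes has df = 2 − 1 = 1.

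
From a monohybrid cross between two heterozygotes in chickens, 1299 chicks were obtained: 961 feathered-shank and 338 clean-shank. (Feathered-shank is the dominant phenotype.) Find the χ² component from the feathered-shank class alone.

0.180

For a monohybrid cross between heterozygotes with complete dominance, the expected phenotypic ratio is 3:1.
Total ratio parts = 4. Expected numbers out of 1299:
  feathered-shank: 1299 × 3/4 = 974.25
  clean-shank: 1299 × 1/4 = 324.75
Contribution of feathered-shank: (961 − 974.25)² / 974.25 = 0.1802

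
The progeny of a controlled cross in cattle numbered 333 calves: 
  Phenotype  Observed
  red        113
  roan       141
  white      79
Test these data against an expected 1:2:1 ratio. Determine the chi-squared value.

14.754

Expected counts for N = 333 under a 1:2:1 ratio (total parts = 4):
  red: 333 × 1/4 = 83.25
  roan: 333 × 2/4 = 166.5
  white: 333 × 1/4 = 83.25
χ² = Σ (O − E)² / E
  red: (113 − 83.25)² / 83.25 = 10.6314
  roan: (141 − 166.5)² / 166.5 = 3.9054
  white: (79 − 83.25)² / 83.25 = 0.2170
χ² = 10.6314 + 3.9054 + 0.2170 = 14.7538 ≈ 14.754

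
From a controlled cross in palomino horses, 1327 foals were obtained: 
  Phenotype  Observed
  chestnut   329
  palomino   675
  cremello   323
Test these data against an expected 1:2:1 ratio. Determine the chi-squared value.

Total ratio parts = 4. Expected numbers out of 1327:
  chestnut: 1327 × 1/4 = 331.75
  palomino: 1327 × 2/4 = 663.5
  cremello: 1327 × 1/4 = 331.75
χ² = Σ (O − E)² / E
  chestnut: (329 − 331.75)² / 331.75 = 0.0228
  palomino: (675 − 663.5)² / 663.5 = 0.1993
  cremello: (323 − 331.75)² / 331.75 = 0.2308
χ² = 0.0228 + 0.1993 + 0.2308 = 0.4529 ≈ 0.453

0.453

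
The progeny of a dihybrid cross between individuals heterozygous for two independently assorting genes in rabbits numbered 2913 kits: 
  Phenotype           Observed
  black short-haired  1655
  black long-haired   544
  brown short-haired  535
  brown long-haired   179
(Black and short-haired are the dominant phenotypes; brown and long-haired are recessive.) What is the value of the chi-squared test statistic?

A dihybrid F₂ with independent assortment and complete dominance at both loci gives a 9:3:3:1 phenotypic ratio.
Under the 9:3:3:1 hypothesis (Σ ratio = 16, N = 2913):
  black short-haired: 2913 × 9/16 = 1638.5625
  black long-haired: 2913 × 3/16 = 546.1875
  brown short-haired: 2913 × 3/16 = 546.1875
  brown long-haired: 2913 × 1/16 = 182.0625
χ² = Σ (O − E)² / E
  black short-haired: (1655 − 1638.5625)² / 1638.5625 = 0.1649
  black long-haired: (544 − 546.1875)² / 546.1875 = 0.0088
  brown short-haired: (535 − 546.1875)² / 546.1875 = 0.2292
  brown long-haired: (179 − 182.0625)² / 182.0625 = 0.0515
χ² = 0.1649 + 0.0088 + 0.2292 + 0.0515 = 0.4544 ≈ 0.454

0.454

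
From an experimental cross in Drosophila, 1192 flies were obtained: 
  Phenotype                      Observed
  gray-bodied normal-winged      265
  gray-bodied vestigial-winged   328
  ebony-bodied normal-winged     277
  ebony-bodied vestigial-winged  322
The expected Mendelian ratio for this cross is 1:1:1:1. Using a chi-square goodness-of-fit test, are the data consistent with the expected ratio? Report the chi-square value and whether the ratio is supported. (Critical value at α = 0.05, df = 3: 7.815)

10.087; not consistent

Expected counts for N = 1192 under a 1:1:1:1 ratio (total parts = 4):
  gray-bodied normal-winged: 1192 × 1/4 = 298
  gray-bodied vestigial-winged: 1192 × 1/4 = 298
  ebony-bodied normal-winged: 1192 × 1/4 = 298
  ebony-bodied vestigial-winged: 1192 × 1/4 = 298
χ² = Σ (O − E)² / E
  gray-bodied normal-winged: (265 − 298)² / 298 = 3.6544
  gray-bodied vestigial-winged: (328 − 298)² / 298 = 3.0201
  ebony-bodied normal-winged: (277 − 298)² / 298 = 1.4799
  ebony-bodied vestigial-winged: (322 − 298)² / 298 = 1.9329
χ² = 3.6544 + 3.0201 + 1.4799 + 1.9329 = 10.0873 ≈ 10.087
Degrees of freedom = 4 − 1 = 3; critical value at α = 0.05 is 7.815.
Since 10.087 > 7.815, we reject the null hypothesis — the data do not fit the 1:1:1:1 ratio.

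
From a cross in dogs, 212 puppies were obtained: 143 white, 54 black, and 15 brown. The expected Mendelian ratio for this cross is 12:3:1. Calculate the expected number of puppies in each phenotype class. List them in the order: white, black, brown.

Under the 12:3:1 hypothesis (Σ ratio = 16, N = 212):
  white: 212 × 12/16 = 159
  black: 212 × 3/16 = 39.75
  brown: 212 × 1/16 = 13.25

159, 39.75, 13.25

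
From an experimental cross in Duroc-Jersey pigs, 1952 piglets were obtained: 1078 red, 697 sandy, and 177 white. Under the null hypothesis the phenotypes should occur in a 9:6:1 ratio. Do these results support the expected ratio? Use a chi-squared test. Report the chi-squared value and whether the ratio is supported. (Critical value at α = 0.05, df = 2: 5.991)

The 9:6:1 ratio has 16 parts, so with N = 1952 the expected counts are:
  red: 1952 × 9/16 = 1098
  sandy: 1952 × 6/16 = 732
  white: 1952 × 1/16 = 122
χ² = Σ (O − E)² / E
  red: (1078 − 1098)² / 1098 = 0.3643
  sandy: (697 − 732)² / 732 = 1.6735
  white: (177 − 122)² / 122 = 24.7951
χ² = 0.3643 + 1.6735 + 24.7951 = 26.8329 ≈ 26.833
Degrees of freedom = 3 − 1 = 2; critical value at α = 0.05 is 5.991.
Since 26.833 > 5.991, we reject the null hypothesis — the data do not fit the 9:6:1 ratio.

26.833; not consistent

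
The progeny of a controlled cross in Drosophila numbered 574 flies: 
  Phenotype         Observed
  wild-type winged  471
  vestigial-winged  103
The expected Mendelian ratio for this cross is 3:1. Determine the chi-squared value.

15.240

The 3:1 ratio has 4 parts, so with N = 574 the expected counts are:
  wild-type winged: 574 × 3/4 = 430.5
  vestigial-winged: 574 × 1/4 = 143.5
χ² = Σ (O − E)² / E
  wild-type winged: (471 − 430.5)² / 430.5 = 3.8101
  vestigial-winged: (103 − 143.5)² / 143.5 = 11.4303
χ² = 3.8101 + 11.4303 = 15.2404 ≈ 15.240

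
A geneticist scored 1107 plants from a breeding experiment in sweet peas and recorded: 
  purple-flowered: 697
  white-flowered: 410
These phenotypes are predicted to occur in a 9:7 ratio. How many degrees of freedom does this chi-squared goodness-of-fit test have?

1

A goodness-of-fit test with 2 phenotype classes has df = 2 − 1 = 1.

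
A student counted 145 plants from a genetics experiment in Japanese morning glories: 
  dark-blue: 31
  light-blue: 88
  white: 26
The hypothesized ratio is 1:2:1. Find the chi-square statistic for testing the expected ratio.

6.972

Expected counts for N = 145 under a 1:2:1 ratio (total parts = 4):
  dark-blue: 145 × 1/4 = 36.25
  light-blue: 145 × 2/4 = 72.5
  white: 145 × 1/4 = 36.25
χ² = Σ (O − E)² / E
  dark-blue: (31 − 36.25)² / 36.25 = 0.7603
  light-blue: (88 − 72.5)² / 72.5 = 3.3138
  white: (26 − 36.25)² / 36.25 = 2.8983
χ² = 0.7603 + 3.3138 + 2.8983 = 6.9724 ≈ 6.972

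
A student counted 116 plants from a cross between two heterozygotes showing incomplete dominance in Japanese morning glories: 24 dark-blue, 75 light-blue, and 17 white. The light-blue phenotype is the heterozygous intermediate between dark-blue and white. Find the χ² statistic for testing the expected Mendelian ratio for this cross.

10.810

With incomplete dominance, a heterozygote × heterozygote cross gives a 1:2:1 phenotypic ratio.
Expected counts for N = 116 under a 1:2:1 ratio (total parts = 4):
  dark-blue: 116 × 1/4 = 29
  light-blue: 116 × 2/4 = 58
  white: 116 × 1/4 = 29
χ² = Σ (O − E)² / E
  dark-blue: (24 − 29)² / 29 = 0.8621
  light-blue: (75 − 58)² / 58 = 4.9828
  white: (17 − 29)² / 29 = 4.9655
χ² = 0.8621 + 4.9828 + 4.9655 = 10.8104 ≈ 10.810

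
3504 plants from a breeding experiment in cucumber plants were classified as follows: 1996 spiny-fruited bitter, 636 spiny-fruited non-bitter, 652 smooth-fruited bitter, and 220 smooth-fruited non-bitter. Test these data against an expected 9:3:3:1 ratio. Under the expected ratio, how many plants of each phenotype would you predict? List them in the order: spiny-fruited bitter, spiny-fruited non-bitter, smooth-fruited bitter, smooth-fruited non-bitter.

1971, 657, 657, 219

Expected counts for N = 3504 under a 9:3:3:1 ratio (total parts = 16):
  spiny-fruited bitter: 3504 × 9/16 = 1971
  spiny-fruited non-bitter: 3504 × 3/16 = 657
  smooth-fruited bitter: 3504 × 3/16 = 657
  smooth-fruited non-bitter: 3504 × 1/16 = 219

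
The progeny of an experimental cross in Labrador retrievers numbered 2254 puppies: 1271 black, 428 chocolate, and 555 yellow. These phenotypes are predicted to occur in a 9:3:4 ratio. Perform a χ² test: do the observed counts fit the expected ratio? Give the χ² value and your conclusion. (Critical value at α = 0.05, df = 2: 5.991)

Under the 9:3:4 hypothesis (Σ ratio = 16, N = 2254):
  black: 2254 × 9/16 = 1267.875
  chocolate: 2254 × 3/16 = 422.625
  yellow: 2254 × 4/16 = 563.5
χ² = Σ (O − E)² / E
  black: (1271 − 1267.875)² / 1267.875 = 0.0077
  chocolate: (428 − 422.625)² / 422.625 = 0.0684
  yellow: (555 − 563.5)² / 563.5 = 0.1282
χ² = 0.0077 + 0.0684 + 0.1282 = 0.2043 ≈ 0.204
Degrees of freedom = 3 − 1 = 2; critical value at α = 0.05 is 5.991.
Since 0.204 < 5.991, we fail to reject the null hypothesis — the data are consistent with the 9:3:4 ratio.

0.204; consistent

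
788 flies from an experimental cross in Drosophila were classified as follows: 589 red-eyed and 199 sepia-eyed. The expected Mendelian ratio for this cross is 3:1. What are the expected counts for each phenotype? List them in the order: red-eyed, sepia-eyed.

Expected counts for N = 788 under a 3:1 ratio (total parts = 4):
  red-eyed: 788 × 3/4 = 591
  sepia-eyed: 788 × 1/4 = 197

591, 197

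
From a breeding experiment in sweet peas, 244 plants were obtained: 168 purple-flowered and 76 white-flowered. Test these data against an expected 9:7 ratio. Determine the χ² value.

15.747

The 9:7 ratio has 16 parts, so with N = 244 the expected counts are:
  purple-flowered: 244 × 9/16 = 137.25
  white-flowered: 244 × 7/16 = 106.75
χ² = Σ (O − E)² / E
  purple-flowered: (168 − 137.25)² / 137.25 = 6.8893
  white-flowered: (76 − 106.75)² / 106.75 = 8.8577
χ² = 6.8893 + 8.8577 = 15.747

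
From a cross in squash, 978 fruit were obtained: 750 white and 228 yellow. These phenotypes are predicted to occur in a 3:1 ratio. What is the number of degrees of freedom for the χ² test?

1

A goodness-of-fit test with 2 phenotype classes has df = 2 − 1 = 1.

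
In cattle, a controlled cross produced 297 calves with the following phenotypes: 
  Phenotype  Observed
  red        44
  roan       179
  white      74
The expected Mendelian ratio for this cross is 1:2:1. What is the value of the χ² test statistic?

18.589

Expected counts for N = 297 under a 1:2:1 ratio (total parts = 4):
  red: 297 × 1/4 = 74.25
  roan: 297 × 2/4 = 148.5
  white: 297 × 1/4 = 74.25
χ² = Σ (O − E)² / E
  red: (44 − 74.25)² / 74.25 = 12.3241
  roan: (179 − 148.5)² / 148.5 = 6.2643
  white: (74 − 74.25)² / 74.25 = 0.0008
χ² = 12.3241 + 6.2643 + 0.0008 = 18.5892 ≈ 18.589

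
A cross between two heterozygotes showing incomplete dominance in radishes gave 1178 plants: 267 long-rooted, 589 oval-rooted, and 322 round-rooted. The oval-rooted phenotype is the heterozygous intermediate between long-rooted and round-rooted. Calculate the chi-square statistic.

With incomplete dominance, a heterozygote × heterozygote cross gives a 1:2:1 phenotypic ratio.
The 1:2:1 ratio has 4 parts, so with N = 1178 the expected counts are:
  long-rooted: 1178 × 1/4 = 294.5
  oval-rooted: 1178 × 2/4 = 589
  round-rooted: 1178 × 1/4 = 294.5
χ² = Σ (O − E)² / E
  long-rooted: (267 − 294.5)² / 294.5 = 2.5679
  oval-rooted: (589 − 589)² / 589 = 0.0000
  round-rooted: (322 − 294.5)² / 294.5 = 2.5679
χ² = 2.5679 + 0.0000 + 2.5679 = 5.1358 ≈ 5.136

5.136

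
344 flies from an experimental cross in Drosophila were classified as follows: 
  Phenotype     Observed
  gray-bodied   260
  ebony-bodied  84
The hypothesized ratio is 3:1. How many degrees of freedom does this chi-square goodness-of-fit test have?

1

A goodness-of-fit test with 2 phenotype classes has df = 2 − 1 = 1.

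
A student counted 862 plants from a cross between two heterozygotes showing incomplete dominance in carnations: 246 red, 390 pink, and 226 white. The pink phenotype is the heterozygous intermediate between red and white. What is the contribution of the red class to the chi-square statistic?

4.317

With incomplete dominance, a heterozygote × heterozygote cross gives a 1:2:1 phenotypic ratio.
Total ratio parts = 4. Expected numbers out of 862:
  red: 862 × 1/4 = 215.5
  pink: 862 × 2/4 = 431
  white: 862 × 1/4 = 215.5
Contribution of red: (246 − 215.5)² / 215.5 = 4.3167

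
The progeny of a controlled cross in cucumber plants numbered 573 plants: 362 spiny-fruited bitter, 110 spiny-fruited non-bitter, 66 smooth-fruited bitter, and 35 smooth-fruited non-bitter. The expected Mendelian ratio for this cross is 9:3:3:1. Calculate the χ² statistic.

20.948

Total ratio parts = 16. Expected numbers out of 573:
  spiny-fruited bitter: 573 × 9/16 = 322.3125
  spiny-fruited non-bitter: 573 × 3/16 = 107.4375
  smooth-fruited bitter: 573 × 3/16 = 107.4375
  smooth-fruited non-bitter: 573 × 1/16 = 35.8125
χ² = Σ (O − E)² / E
  spiny-fruited bitter: (362 − 322.3125)² / 322.3125 = 4.8869
  spiny-fruited non-bitter: (110 − 107.4375)² / 107.4375 = 0.0611
  smooth-fruited bitter: (66 − 107.4375)² / 107.4375 = 15.9820
  smooth-fruited non-bitter: (35 − 35.8125)² / 35.8125 = 0.0184
χ² = 4.8869 + 0.0611 + 15.9820 + 0.0184 = 20.9484 ≈ 20.948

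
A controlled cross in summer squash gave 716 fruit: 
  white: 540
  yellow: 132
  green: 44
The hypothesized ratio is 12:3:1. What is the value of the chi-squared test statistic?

0.067

Expected counts for N = 716 under a 12:3:1 ratio (total parts = 16):
  white: 716 × 12/16 = 537
  yellow: 716 × 3/16 = 134.25
  green: 716 × 1/16 = 44.75
χ² = Σ (O − E)² / E
  white: (540 − 537)² / 537 = 0.0168
  yellow: (132 − 134.25)² / 134.25 = 0.0377
  green: (44 − 44.75)² / 44.75 = 0.0126
χ² = 0.0168 + 0.0377 + 0.0126 = 0.0671 ≈ 0.067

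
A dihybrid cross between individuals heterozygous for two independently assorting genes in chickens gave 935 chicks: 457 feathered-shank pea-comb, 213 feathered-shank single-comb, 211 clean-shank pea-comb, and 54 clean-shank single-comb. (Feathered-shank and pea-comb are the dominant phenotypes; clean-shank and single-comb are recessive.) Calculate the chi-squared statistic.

A dihybrid F₂ with independent assortment and complete dominance at both loci gives a 9:3:3:1 phenotypic ratio.
Total ratio parts = 16. Expected numbers out of 935:
  feathered-shank pea-comb: 935 × 9/16 = 525.9375
  feathered-shank single-comb: 935 × 3/16 = 175.3125
  clean-shank pea-comb: 935 × 3/16 = 175.3125
  clean-shank single-comb: 935 × 1/16 = 58.4375
χ² = Σ (O − E)² / E
  feathered-shank pea-comb: (457 − 525.9375)² / 525.9375 = 9.0360
  feathered-shank single-comb: (213 − 175.3125)² / 175.3125 = 8.1018
  clean-shank pea-comb: (211 − 175.3125)² / 175.3125 = 7.2647
  clean-shank single-comb: (54 − 58.4375)² / 58.4375 = 0.3370
χ² = 9.0360 + 8.1018 + 7.2647 + 0.3370 = 24.7395 ≈ 24.740

24.740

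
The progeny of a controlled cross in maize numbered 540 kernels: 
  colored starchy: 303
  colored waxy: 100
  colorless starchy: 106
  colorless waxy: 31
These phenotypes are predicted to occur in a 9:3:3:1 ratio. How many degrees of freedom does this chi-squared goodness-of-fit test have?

3

A goodness-of-fit test with 4 phenotype classes has df = 4 − 1 = 3.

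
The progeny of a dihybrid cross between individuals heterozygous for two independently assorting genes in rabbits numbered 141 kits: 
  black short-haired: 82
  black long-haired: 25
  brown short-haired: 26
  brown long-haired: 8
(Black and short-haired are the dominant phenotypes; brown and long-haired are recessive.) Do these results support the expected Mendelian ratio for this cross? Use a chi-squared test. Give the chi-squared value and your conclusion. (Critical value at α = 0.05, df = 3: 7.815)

A dihybrid F₂ with independent assortment and complete dominance at both loci gives a 9:3:3:1 phenotypic ratio.
Under the 9:3:3:1 hypothesis (Σ ratio = 16, N = 141):
  black short-haired: 141 × 9/16 = 79.3125
  black long-haired: 141 × 3/16 = 26.4375
  brown short-haired: 141 × 3/16 = 26.4375
  brown long-haired: 141 × 1/16 = 8.8125
χ² = Σ (O − E)² / E
  black short-haired: (82 − 79.3125)² / 79.3125 = 0.0911
  black long-haired: (25 − 26.4375)² / 26.4375 = 0.0782
  brown short-haired: (26 − 26.4375)² / 26.4375 = 0.0072
  brown long-haired: (8 − 8.8125)² / 8.8125 = 0.0749
χ² = 0.0911 + 0.0782 + 0.0072 + 0.0749 = 0.2514 ≈ 0.251
Degrees of freedom = 4 − 1 = 3; critical value at α = 0.05 is 7.815.
Since 0.251 < 7.815, we fail to reject the null hypothesis — the data are consistent with the 9:3:3:1 ratio.

0.251; consistent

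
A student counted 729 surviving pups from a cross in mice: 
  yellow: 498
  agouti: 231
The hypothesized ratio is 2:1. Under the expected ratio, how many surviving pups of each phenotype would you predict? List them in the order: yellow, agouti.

Under the 2:1 hypothesis (Σ ratio = 3, N = 729):
  yellow: 729 × 2/3 = 486
  agouti: 729 × 1/3 = 243

486, 243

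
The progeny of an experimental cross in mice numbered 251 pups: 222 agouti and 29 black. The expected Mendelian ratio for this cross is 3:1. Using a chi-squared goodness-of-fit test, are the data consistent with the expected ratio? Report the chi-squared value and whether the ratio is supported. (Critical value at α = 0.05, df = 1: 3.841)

The 3:1 ratio has 4 parts, so with N = 251 the expected counts are:
  agouti: 251 × 3/4 = 188.25
  black: 251 × 1/4 = 62.75
χ² = Σ (O − E)² / E
  agouti: (222 − 188.25)² / 188.25 = 6.0508
  black: (29 − 62.75)² / 62.75 = 18.1524
χ² = 6.0508 + 18.1524 = 24.2032 ≈ 24.203
Degrees of freedom = 2 − 1 = 1; critical value at α = 0.05 is 3.841.
Since 24.203 > 3.841, we reject the null hypothesis — the data do not fit the 3:1 ratio.

24.203; not consistent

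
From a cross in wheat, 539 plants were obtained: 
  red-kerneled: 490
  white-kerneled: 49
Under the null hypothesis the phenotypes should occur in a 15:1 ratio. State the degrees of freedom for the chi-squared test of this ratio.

A goodness-of-fit test with 2 phenotype classes has df = 2 − 1 = 1.

1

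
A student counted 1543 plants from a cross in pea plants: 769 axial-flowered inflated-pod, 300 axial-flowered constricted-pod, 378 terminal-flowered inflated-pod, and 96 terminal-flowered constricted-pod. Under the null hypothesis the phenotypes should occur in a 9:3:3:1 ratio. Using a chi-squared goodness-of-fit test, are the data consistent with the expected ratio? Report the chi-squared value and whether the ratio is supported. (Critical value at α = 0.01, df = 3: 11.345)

The 9:3:3:1 ratio has 16 parts, so with N = 1543 the expected counts are:
  axial-flowered inflated-pod: 1543 × 9/16 = 867.9375
  axial-flowered constricted-pod: 1543 × 3/16 = 289.3125
  terminal-flowered inflated-pod: 1543 × 3/16 = 289.3125
  terminal-flowered constricted-pod: 1543 × 1/16 = 96.4375
χ² = Σ (O − E)² / E
  axial-flowered inflated-pod: (769 − 867.9375)² / 867.9375 = 11.2780
  axial-flowered constricted-pod: (300 − 289.3125)² / 289.3125 = 0.3948
  terminal-flowered inflated-pod: (378 − 289.3125)² / 289.3125 = 27.1868
  terminal-flowered constricted-pod: (96 − 96.4375)² / 96.4375 = 0.0020
χ² = 11.2780 + 0.3948 + 27.1868 + 0.0020 = 38.8616 ≈ 38.862
Degrees of freedom = 4 − 1 = 3; critical value at α = 0.01 is 11.345.
Since 38.862 > 11.345, we reject the null hypothesis — the data do not fit the 9:3:3:1 ratio.

38.862; not consistent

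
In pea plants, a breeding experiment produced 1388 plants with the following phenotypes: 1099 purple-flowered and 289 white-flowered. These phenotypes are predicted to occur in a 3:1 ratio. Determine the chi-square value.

Expected counts for N = 1388 under a 3:1 ratio (total parts = 4):
  purple-flowered: 1388 × 3/4 = 1041
  white-flowered: 1388 × 1/4 = 347
χ² = Σ (O − E)² / E
  purple-flowered: (1099 − 1041)² / 1041 = 3.2315
  white-flowered: (289 − 347)² / 347 = 9.6945
χ² = 3.2315 + 9.6945 = 12.926

12.926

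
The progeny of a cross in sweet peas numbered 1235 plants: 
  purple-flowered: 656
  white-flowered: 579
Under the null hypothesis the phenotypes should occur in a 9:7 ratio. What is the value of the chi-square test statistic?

4.925

Under the 9:7 hypothesis (Σ ratio = 16, N = 1235):
  purple-flowered: 1235 × 9/16 = 694.6875
  white-flowered: 1235 × 7/16 = 540.3125
χ² = Σ (O − E)² / E
  purple-flowered: (656 − 694.6875)² / 694.6875 = 2.1545
  white-flowered: (579 − 540.3125)² / 540.3125 = 2.7701
χ² = 2.1545 + 2.7701 = 4.9246 ≈ 4.925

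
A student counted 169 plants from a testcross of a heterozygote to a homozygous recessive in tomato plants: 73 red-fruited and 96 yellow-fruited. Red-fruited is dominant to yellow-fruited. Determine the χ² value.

A testcross of a heterozygote (Aa × aa) gives a 1:1 phenotypic ratio.
The 1:1 ratio has 2 parts, so with N = 169 the expected counts are:
  red-fruited: 169 × 1/2 = 84.5
  yellow-fruited: 169 × 1/2 = 84.5
χ² = Σ (O − E)² / E
  red-fruited: (73 − 84.5)² / 84.5 = 1.5651
  yellow-fruited: (96 − 84.5)² / 84.5 = 1.5651
χ² = 1.5651 + 1.5651 = 3.1302 ≈ 3.130

3.130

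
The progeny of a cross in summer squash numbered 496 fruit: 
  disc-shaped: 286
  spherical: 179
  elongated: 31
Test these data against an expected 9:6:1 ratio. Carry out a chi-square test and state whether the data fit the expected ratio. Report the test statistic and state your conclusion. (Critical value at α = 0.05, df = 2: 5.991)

Expected counts for N = 496 under a 9:6:1 ratio (total parts = 16):
  disc-shaped: 496 × 9/16 = 279
  spherical: 496 × 6/16 = 186
  elongated: 496 × 1/16 = 31
χ² = Σ (O − E)² / E
  disc-shaped: (286 − 279)² / 279 = 0.1756
  spherical: (179 − 186)² / 186 = 0.2634
  elongated: (31 − 31)² / 31 = 0.0000
χ² = 0.1756 + 0.2634 + 0.0000 = 0.439
Degrees of freedom = 3 − 1 = 2; critical value at α = 0.05 is 5.991.
Since 0.439 < 5.991, we fail to reject the null hypothesis — the data are consistent with the 9:6:1 ratio.

0.439; consistent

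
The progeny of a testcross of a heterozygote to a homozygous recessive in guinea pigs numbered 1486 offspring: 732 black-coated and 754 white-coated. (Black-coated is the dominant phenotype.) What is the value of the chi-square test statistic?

0.326

A testcross of a heterozygote (Aa × aa) gives a 1:1 phenotypic ratio.
Total ratio parts = 2. Expected numbers out of 1486:
  black-coated: 1486 × 1/2 = 743
  white-coated: 1486 × 1/2 = 743
χ² = Σ (O − E)² / E
  black-coated: (732 − 743)² / 743 = 0.1629
  white-coated: (754 − 743)² / 743 = 0.1629
χ² = 0.1629 + 0.1629 = 0.3258 ≈ 0.326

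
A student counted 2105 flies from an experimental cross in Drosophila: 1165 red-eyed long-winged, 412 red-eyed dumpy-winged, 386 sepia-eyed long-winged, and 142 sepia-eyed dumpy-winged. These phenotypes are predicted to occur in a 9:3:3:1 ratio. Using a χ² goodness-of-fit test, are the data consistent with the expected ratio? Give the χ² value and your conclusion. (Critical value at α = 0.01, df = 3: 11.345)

Expected counts for N = 2105 under a 9:3:3:1 ratio (total parts = 16):
  red-eyed long-winged: 2105 × 9/16 = 1184.0625
  red-eyed dumpy-winged: 2105 × 3/16 = 394.6875
  sepia-eyed long-winged: 2105 × 3/16 = 394.6875
  sepia-eyed dumpy-winged: 2105 × 1/16 = 131.5625
χ² = Σ (O − E)² / E
  red-eyed long-winged: (1165 − 1184.0625)² / 1184.0625 = 0.3069
  red-eyed dumpy-winged: (412 − 394.6875)² / 394.6875 = 0.7594
  sepia-eyed long-winged: (386 − 394.6875)² / 394.6875 = 0.1912
  sepia-eyed dumpy-winged: (142 − 131.5625)² / 131.5625 = 0.8281
χ² = 0.3069 + 0.7594 + 0.1912 + 0.8281 = 2.0856 ≈ 2.086
Degrees of freedom = 4 − 1 = 3; critical value at α = 0.01 is 11.345.
Since 2.086 < 11.345, we fail to reject the null hypothesis — the data are consistent with the 9:3:3:1 ratio.

2.086; consistent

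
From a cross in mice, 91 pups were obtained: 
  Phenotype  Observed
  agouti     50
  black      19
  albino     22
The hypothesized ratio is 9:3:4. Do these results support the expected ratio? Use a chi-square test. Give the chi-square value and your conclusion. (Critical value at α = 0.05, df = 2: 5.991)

Total ratio parts = 16. Expected numbers out of 91:
  agouti: 91 × 9/16 = 51.1875
  black: 91 × 3/16 = 17.0625
  albino: 91 × 4/16 = 22.75
χ² = Σ (O − E)² / E
  agouti: (50 − 51.1875)² / 51.1875 = 0.0275
  black: (19 − 17.0625)² / 17.0625 = 0.2200
  albino: (22 − 22.75)² / 22.75 = 0.0247
χ² = 0.0275 + 0.2200 + 0.0247 = 0.2722 ≈ 0.272
Degrees of freedom = 3 − 1 = 2; critical value at α = 0.05 is 5.991.
Since 0.272 < 5.991, we fail to reject the null hypothesis — the data are consistent with the 9:3:4 ratio.

0.272; consistent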